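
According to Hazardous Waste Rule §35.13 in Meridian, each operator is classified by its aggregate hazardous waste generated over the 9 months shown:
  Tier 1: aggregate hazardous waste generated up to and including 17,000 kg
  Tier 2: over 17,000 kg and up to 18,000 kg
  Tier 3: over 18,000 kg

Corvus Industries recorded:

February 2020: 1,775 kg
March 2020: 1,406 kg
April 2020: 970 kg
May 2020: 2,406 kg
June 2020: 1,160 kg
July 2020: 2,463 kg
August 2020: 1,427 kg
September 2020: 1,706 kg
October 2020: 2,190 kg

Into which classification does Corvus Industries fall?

Aggregate hazardous waste generated: 1,775 kg + 1,406 kg + 970 kg + 2,406 kg + 1,160 kg + 2,463 kg + 1,427 kg + 1,706 kg + 2,190 kg = 15,503 kg.
15,503 kg ≤ 17,000 kg, so Tier 1 applies.

Tier 1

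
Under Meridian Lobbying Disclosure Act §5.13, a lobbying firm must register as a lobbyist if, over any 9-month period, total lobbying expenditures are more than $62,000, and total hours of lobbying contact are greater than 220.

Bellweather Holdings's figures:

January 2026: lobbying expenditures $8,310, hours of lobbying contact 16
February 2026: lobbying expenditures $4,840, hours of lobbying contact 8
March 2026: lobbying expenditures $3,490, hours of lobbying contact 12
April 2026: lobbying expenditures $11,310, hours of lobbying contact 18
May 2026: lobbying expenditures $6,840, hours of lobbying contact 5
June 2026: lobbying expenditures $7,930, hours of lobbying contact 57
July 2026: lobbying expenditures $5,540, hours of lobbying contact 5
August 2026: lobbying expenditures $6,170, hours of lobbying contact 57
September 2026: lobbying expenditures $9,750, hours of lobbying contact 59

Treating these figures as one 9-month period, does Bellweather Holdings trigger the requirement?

Total lobbying expenditures: $8,310 + $4,840 + $3,490 + $11,310 + $6,840 + $7,930 + $5,540 + $6,170 + $9,750 = $64,180 (> $62,000).
Total hours of lobbying contact: 16 + 8 + 12 + 18 + 5 + 57 + 5 + 57 + 59 = 237 (> 220).
The test is 'and': both thresholds are exceeded.

Yes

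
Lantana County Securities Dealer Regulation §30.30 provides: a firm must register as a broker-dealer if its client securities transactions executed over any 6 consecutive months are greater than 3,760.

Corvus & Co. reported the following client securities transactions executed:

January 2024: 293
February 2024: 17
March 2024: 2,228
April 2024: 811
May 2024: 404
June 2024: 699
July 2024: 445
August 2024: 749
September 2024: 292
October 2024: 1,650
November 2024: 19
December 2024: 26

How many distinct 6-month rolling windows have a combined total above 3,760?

5

January 2024–June 2024: 293 + 17 + 2,228 + 811 + 404 + 699 = 4,452 (over)
February 2024–July 2024: 17 + 2,228 + 811 + 404 + 699 + 445 = 4,604 (over)
March 2024–August 2024: 2,228 + 811 + 404 + 699 + 445 + 749 = 5,336 (over)
April 2024–September 2024: 811 + 404 + 699 + 445 + 749 + 292 = 3,400 (under)
May 2024–October 2024: 404 + 699 + 445 + 749 + 292 + 1,650 = 4,239 (over)
June 2024–November 2024: 699 + 445 + 749 + 292 + 1,650 + 19 = 3,854 (over)
July 2024–December 2024: 445 + 749 + 292 + 1,650 + 19 + 26 = 3,181 (under)
5 windows exceed the threshold.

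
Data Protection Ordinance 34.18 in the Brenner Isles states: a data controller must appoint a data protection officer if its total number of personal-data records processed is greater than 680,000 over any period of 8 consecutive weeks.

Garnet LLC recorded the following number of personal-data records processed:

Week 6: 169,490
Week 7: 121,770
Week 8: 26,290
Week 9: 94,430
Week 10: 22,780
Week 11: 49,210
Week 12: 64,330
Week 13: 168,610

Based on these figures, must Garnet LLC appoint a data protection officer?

Yes

Total number of personal-data records processed: 169,490 + 121,770 + 26,290 + 94,430 + 22,780 + 49,210 + 64,330 + 168,610 = 716,910.
716,910 > 680,000, so the threshold is exceeded.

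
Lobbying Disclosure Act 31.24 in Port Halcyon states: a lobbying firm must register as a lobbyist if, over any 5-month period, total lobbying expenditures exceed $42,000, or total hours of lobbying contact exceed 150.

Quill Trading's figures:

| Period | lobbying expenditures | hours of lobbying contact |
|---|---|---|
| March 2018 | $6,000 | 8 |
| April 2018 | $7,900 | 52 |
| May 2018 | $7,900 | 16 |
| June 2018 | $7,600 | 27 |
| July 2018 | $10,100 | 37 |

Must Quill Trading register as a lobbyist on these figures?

Total lobbying expenditures: $6,000 + $7,900 + $7,900 + $7,600 + $10,100 = $39,500 (≤ $42,000).
Total hours of lobbying contact: 8 + 52 + 16 + 27 + 37 = 140 (≤ 150).
The test is 'or': neither threshold is exceeded.

No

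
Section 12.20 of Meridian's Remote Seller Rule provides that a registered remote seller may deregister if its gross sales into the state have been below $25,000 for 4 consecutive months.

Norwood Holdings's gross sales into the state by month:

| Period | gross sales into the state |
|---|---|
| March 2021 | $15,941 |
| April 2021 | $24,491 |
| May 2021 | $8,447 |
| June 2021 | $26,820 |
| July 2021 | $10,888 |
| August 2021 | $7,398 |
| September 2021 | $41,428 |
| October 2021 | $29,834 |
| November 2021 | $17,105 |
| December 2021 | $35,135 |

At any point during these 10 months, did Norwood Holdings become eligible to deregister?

No

Months below $25,000: March 2021, April 2021, May 2021, July 2021, August 2021, November 2021.
Longest run of consecutive months below the threshold: 3.
3 < 4, so Norwood Holdings never became eligible.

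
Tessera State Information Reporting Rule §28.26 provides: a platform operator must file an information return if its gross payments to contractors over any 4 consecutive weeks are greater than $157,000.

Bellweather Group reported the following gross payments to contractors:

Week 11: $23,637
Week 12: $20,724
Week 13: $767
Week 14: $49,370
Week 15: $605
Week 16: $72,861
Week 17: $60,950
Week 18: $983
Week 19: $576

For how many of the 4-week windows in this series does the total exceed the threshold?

1

Week 11–Week 14: $23,637 + $20,724 + $767 + $49,370 = $94,498 (under)
Week 12–Week 15: $20,724 + $767 + $49,370 + $605 = $71,466 (under)
Week 13–Week 16: $767 + $49,370 + $605 + $72,861 = $123,603 (under)
Week 14–Week 17: $49,370 + $605 + $72,861 + $60,950 = $183,786 (over)
Week 15–Week 18: $605 + $72,861 + $60,950 + $983 = $135,399 (under)
Week 16–Week 19: $72,861 + $60,950 + $983 + $576 = $135,370 (under)
1 window exceeds the threshold.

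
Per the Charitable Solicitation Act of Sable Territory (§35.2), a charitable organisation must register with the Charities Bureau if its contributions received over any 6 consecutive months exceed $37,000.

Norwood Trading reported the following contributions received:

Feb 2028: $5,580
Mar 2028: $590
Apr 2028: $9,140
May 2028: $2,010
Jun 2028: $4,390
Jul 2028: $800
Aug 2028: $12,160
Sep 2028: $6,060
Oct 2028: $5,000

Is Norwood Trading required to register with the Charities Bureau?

Feb 2028–Jul 2028: $5,580 + $590 + $9,140 + $2,010 + $4,390 + $800 = $22,510 (under)
Mar 2028–Aug 2028: $590 + $9,140 + $2,010 + $4,390 + $800 + $12,160 = $29,090 (under)
Apr 2028–Sep 2028: $9,140 + $2,010 + $4,390 + $800 + $12,160 + $6,060 = $34,560 (under)
May 2028–Oct 2028: $2,010 + $4,390 + $800 + $12,160 + $6,060 + $5,000 = $30,420 (under)
No window exceeds $37,000.

No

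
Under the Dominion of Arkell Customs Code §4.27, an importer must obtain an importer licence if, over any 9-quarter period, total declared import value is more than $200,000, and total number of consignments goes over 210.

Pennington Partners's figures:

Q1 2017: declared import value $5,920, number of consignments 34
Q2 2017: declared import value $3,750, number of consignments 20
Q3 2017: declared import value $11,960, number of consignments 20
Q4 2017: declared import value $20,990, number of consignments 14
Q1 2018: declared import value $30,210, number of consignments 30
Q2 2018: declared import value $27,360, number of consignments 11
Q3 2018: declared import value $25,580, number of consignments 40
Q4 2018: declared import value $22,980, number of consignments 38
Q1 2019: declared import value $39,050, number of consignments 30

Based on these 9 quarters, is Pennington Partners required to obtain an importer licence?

No

Total declared import value: $5,920 + $3,750 + $11,960 + $20,990 + $30,210 + $27,360 + $25,580 + $22,980 + $39,050 = $187,800 (≤ $200,000).
Total number of consignments: 34 + 20 + 20 + 14 + 30 + 11 + 40 + 38 + 30 = 237 (> 210).
The test is 'and': the rule requires both, and at least one is not exceeded.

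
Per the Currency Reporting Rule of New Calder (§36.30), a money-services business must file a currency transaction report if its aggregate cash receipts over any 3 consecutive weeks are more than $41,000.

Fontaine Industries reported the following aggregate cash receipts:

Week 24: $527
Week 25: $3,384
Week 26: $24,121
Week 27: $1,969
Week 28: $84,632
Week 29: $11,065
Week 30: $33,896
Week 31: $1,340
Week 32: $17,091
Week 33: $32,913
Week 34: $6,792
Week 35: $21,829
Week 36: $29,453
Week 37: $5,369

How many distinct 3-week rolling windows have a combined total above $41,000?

10

Week 24–Week 26: $527 + $3,384 + $24,121 = $28,032 (under)
Week 25–Week 27: $3,384 + $24,121 + $1,969 = $29,474 (under)
Week 26–Week 28: $24,121 + $1,969 + $84,632 = $110,722 (over)
Week 27–Week 29: $1,969 + $84,632 + $11,065 = $97,666 (over)
Week 28–Week 30: $84,632 + $11,065 + $33,896 = $129,593 (over)
Week 29–Week 31: $11,065 + $33,896 + $1,340 = $46,301 (over)
Week 30–Week 32: $33,896 + $1,340 + $17,091 = $52,327 (over)
Week 31–Week 33: $1,340 + $17,091 + $32,913 = $51,344 (over)
Week 32–Week 34: $17,091 + $32,913 + $6,792 = $56,796 (over)
Week 33–Week 35: $32,913 + $6,792 + $21,829 = $61,534 (over)
Week 34–Week 36: $6,792 + $21,829 + $29,453 = $58,074 (over)
Week 35–Week 37: $21,829 + $29,453 + $5,369 = $56,651 (over)
10 windows exceed the threshold.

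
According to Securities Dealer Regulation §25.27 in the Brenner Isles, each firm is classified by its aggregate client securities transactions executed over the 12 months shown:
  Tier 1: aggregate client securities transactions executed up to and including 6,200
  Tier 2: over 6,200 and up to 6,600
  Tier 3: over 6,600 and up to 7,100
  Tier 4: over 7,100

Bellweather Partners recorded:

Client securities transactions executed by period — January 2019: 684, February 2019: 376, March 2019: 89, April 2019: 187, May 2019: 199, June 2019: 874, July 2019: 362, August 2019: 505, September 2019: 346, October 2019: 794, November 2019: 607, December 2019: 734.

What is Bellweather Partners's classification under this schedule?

Aggregate client securities transactions executed: 684 + 376 + 89 + 187 + 199 + 874 + 362 + 505 + 346 + 794 + 607 + 734 = 5,757.
5,757 ≤ 6,200, so Tier 1 applies.

Tier 1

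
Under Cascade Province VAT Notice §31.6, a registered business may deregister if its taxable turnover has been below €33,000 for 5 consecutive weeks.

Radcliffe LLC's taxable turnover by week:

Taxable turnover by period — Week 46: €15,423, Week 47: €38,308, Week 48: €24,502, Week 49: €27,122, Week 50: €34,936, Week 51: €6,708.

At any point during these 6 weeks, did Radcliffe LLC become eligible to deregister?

No

Weeks below €33,000: Week 46, Week 48, Week 49, Week 51.
Longest run of consecutive weeks below the threshold: 2.
2 < 5, so Radcliffe LLC never became eligible.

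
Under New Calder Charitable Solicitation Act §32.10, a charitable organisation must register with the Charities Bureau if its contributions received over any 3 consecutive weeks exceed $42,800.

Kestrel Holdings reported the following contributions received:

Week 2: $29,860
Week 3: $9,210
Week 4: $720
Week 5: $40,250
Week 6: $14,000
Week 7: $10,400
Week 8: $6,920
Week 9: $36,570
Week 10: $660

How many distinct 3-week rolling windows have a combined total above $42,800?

5

Week 2–Week 4: $29,860 + $9,210 + $720 = $39,790 (under)
Week 3–Week 5: $9,210 + $720 + $40,250 = $50,180 (over)
Week 4–Week 6: $720 + $40,250 + $14,000 = $54,970 (over)
Week 5–Week 7: $40,250 + $14,000 + $10,400 = $64,650 (over)
Week 6–Week 8: $14,000 + $10,400 + $6,920 = $31,320 (under)
Week 7–Week 9: $10,400 + $6,920 + $36,570 = $53,890 (over)
Week 8–Week 10: $6,920 + $36,570 + $660 = $44,150 (over)
5 windows exceed the threshold.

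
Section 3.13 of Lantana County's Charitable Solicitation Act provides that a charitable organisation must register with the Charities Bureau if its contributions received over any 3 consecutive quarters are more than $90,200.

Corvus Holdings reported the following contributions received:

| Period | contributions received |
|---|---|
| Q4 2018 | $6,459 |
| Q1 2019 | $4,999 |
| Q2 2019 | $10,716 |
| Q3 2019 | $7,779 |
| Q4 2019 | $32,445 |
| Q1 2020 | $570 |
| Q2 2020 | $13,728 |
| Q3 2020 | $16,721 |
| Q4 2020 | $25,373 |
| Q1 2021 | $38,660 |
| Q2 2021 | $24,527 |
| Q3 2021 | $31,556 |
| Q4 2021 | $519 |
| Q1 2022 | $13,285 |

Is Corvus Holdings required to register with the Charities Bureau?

Yes

Q4 2018–Q2 2019: $6,459 + $4,999 + $10,716 = $22,174 (under)
Q1 2019–Q3 2019: $4,999 + $10,716 + $7,779 = $23,494 (under)
Q2 2019–Q4 2019: $10,716 + $7,779 + $32,445 = $50,940 (under)
Q3 2019–Q1 2020: $7,779 + $32,445 + $570 = $40,794 (under)
Q4 2019–Q2 2020: $32,445 + $570 + $13,728 = $46,743 (under)
Q1 2020–Q3 2020: $570 + $13,728 + $16,721 = $31,019 (under)
Q2 2020–Q4 2020: $13,728 + $16,721 + $25,373 = $55,822 (under)
Q3 2020–Q1 2021: $16,721 + $25,373 + $38,660 = $80,754 (under)
Q4 2020–Q2 2021: $25,373 + $38,660 + $24,527 = $88,560 (under)
Q1 2021–Q3 2021: $38,660 + $24,527 + $31,556 = $94,743 (over)
Q2 2021–Q4 2021: $24,527 + $31,556 + $519 = $56,602 (under)
Q3 2021–Q1 2022: $31,556 + $519 + $13,285 = $45,360 (under)
At least one window exceeds $90,200.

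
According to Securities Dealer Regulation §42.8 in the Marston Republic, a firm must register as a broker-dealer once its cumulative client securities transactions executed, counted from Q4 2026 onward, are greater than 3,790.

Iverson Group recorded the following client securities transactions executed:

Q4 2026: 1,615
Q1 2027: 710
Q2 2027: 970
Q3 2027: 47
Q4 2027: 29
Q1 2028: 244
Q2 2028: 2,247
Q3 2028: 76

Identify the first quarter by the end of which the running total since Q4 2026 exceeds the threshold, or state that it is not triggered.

Through Q4 2026: 1,615
Through Q1 2027: 2,325
Through Q2 2027: 3,295
Through Q3 2027: 3,342
Through Q4 2027: 3,371
Through Q1 2028: 3,615
Through Q2 2028: 5,862 ← exceeds threshold

Q2 2028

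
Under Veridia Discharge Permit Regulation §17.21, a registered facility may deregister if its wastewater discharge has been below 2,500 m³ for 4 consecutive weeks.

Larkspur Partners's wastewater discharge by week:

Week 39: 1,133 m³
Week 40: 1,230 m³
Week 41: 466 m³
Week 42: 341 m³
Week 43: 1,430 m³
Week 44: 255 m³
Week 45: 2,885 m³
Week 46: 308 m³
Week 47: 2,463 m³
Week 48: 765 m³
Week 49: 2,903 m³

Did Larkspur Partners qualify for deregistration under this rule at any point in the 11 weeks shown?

Yes

Weeks below 2,500 m³: Week 39, Week 40, Week 41, Week 42, Week 43, Week 44, Week 46, Week 47, Week 48.
Longest run of consecutive weeks below the threshold: 6.
6 ≥ 4, so Larkspur Partners became eligible.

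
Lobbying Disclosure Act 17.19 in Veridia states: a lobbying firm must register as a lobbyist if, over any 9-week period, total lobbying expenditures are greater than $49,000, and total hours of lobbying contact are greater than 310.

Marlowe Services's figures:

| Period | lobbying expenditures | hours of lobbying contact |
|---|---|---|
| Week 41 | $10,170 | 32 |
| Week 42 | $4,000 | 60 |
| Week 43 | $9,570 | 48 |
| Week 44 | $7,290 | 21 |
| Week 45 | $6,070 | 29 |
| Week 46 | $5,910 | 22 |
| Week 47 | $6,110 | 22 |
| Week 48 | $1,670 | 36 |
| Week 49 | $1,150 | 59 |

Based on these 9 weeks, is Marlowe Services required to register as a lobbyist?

Yes

Total lobbying expenditures: $10,170 + $4,000 + $9,570 + $7,290 + $6,070 + $5,910 + $6,110 + $1,670 + $1,150 = $51,940 (> $49,000).
Total hours of lobbying contact: 32 + 60 + 48 + 21 + 29 + 22 + 22 + 36 + 59 = 329 (> 310).
The test is 'and': both thresholds are exceeded.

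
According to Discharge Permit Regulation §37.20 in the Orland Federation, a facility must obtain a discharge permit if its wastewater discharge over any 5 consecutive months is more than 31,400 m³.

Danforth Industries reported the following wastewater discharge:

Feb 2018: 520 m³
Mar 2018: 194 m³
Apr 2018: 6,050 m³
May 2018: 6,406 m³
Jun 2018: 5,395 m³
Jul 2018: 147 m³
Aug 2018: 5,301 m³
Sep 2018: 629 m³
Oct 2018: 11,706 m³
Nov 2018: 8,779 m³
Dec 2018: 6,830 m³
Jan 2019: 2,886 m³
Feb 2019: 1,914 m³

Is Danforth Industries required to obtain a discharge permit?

Feb 2018–Jun 2018: 520 m³ + 194 m³ + 6,050 m³ + 6,406 m³ + 5,395 m³ = 18,565 m³ (under)
Mar 2018–Jul 2018: 194 m³ + 6,050 m³ + 6,406 m³ + 5,395 m³ + 147 m³ = 18,192 m³ (under)
Apr 2018–Aug 2018: 6,050 m³ + 6,406 m³ + 5,395 m³ + 147 m³ + 5,301 m³ = 23,299 m³ (under)
May 2018–Sep 2018: 6,406 m³ + 5,395 m³ + 147 m³ + 5,301 m³ + 629 m³ = 17,878 m³ (under)
Jun 2018–Oct 2018: 5,395 m³ + 147 m³ + 5,301 m³ + 629 m³ + 11,706 m³ = 23,178 m³ (under)
Jul 2018–Nov 2018: 147 m³ + 5,301 m³ + 629 m³ + 11,706 m³ + 8,779 m³ = 26,562 m³ (under)
Aug 2018–Dec 2018: 5,301 m³ + 629 m³ + 11,706 m³ + 8,779 m³ + 6,830 m³ = 33,245 m³ (over)
Sep 2018–Jan 2019: 629 m³ + 11,706 m³ + 8,779 m³ + 6,830 m³ + 2,886 m³ = 30,830 m³ (under)
Oct 2018–Feb 2019: 11,706 m³ + 8,779 m³ + 6,830 m³ + 2,886 m³ + 1,914 m³ = 32,115 m³ (over)
At least one window exceeds 31,400 m³.

Yes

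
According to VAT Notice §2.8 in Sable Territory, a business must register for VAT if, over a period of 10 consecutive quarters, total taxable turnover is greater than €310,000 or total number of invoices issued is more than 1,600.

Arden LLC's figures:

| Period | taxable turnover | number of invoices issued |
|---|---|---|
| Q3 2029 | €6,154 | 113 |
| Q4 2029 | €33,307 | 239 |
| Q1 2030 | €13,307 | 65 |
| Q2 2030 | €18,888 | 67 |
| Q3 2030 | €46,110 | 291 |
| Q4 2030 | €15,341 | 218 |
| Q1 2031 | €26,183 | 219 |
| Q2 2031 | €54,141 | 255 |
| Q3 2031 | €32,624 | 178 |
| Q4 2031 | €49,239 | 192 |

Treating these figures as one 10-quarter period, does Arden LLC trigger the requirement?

Total taxable turnover: €6,154 + €33,307 + €13,307 + €18,888 + €46,110 + €15,341 + €26,183 + €54,141 + €32,624 + €49,239 = €295,294 (≤ €310,000).
Total number of invoices issued: 113 + 239 + 65 + 67 + 291 + 218 + 219 + 255 + 178 + 192 = 1,837 (> 1,600).
The test is 'or': at least one threshold is exceeded.

Yes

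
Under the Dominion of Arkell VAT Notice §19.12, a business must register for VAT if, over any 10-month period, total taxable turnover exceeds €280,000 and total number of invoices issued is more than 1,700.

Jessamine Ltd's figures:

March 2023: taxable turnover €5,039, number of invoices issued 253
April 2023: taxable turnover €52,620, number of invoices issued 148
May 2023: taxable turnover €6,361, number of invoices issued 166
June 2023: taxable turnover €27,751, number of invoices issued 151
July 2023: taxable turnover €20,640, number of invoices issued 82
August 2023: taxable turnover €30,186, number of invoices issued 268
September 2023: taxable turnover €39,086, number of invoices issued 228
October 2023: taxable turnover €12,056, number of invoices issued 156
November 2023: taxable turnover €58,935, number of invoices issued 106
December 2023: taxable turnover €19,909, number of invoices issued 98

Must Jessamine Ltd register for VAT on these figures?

Total taxable turnover: €5,039 + €52,620 + €6,361 + €27,751 + €20,640 + €30,186 + €39,086 + €12,056 + €58,935 + €19,909 = €272,583 (≤ €280,000).
Total number of invoices issued: 253 + 148 + 166 + 151 + 82 + 268 + 228 + 156 + 106 + 98 = 1,656 (≤ 1,700).
The test is 'and': the rule requires both, and at least one is not exceeded.

No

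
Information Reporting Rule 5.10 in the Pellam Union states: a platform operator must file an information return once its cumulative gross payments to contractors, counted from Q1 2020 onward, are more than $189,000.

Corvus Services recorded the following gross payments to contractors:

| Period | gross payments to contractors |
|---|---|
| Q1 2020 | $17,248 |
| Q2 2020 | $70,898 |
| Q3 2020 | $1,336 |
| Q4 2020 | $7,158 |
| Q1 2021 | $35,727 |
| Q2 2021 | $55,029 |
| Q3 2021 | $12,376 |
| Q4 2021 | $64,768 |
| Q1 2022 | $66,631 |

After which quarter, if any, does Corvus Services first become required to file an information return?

Through Q1 2020: $17,248
Through Q2 2020: $88,146
Through Q3 2020: $89,482
Through Q4 2020: $96,640
Through Q1 2021: $132,367
Through Q2 2021: $187,396
Through Q3 2021: $199,772 ← exceeds threshold

Q3 2021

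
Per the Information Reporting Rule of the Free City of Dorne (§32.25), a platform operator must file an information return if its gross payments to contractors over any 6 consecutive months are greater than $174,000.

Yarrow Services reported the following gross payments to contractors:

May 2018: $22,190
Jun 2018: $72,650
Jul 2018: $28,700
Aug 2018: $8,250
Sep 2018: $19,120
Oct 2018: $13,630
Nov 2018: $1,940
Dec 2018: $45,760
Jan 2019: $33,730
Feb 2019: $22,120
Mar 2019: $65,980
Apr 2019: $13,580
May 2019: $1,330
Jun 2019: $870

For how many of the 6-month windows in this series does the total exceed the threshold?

3

May 2018–Oct 2018: $22,190 + $72,650 + $28,700 + $8,250 + $19,120 + $13,630 = $164,540 (under)
Jun 2018–Nov 2018: $72,650 + $28,700 + $8,250 + $19,120 + $13,630 + $1,940 = $144,290 (under)
Jul 2018–Dec 2018: $28,700 + $8,250 + $19,120 + $13,630 + $1,940 + $45,760 = $117,400 (under)
Aug 2018–Jan 2019: $8,250 + $19,120 + $13,630 + $1,940 + $45,760 + $33,730 = $122,430 (under)
Sep 2018–Feb 2019: $19,120 + $13,630 + $1,940 + $45,760 + $33,730 + $22,120 = $136,300 (under)
Oct 2018–Mar 2019: $13,630 + $1,940 + $45,760 + $33,730 + $22,120 + $65,980 = $183,160 (over)
Nov 2018–Apr 2019: $1,940 + $45,760 + $33,730 + $22,120 + $65,980 + $13,580 = $183,110 (over)
Dec 2018–May 2019: $45,760 + $33,730 + $22,120 + $65,980 + $13,580 + $1,330 = $182,500 (over)
Jan 2019–Jun 2019: $33,730 + $22,120 + $65,980 + $13,580 + $1,330 + $870 = $137,610 (under)
3 windows exceed the threshold.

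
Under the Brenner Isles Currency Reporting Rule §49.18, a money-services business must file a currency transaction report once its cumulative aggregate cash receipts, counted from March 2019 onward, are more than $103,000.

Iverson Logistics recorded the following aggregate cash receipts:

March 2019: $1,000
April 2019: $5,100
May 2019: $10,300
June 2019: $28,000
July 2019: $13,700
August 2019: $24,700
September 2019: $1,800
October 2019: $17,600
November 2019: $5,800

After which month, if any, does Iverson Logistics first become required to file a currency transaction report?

November 2019

Through March 2019: $1,000
Through April 2019: $6,100
Through May 2019: $16,400
Through June 2019: $44,400
Through July 2019: $58,100
Through August 2019: $82,800
Through September 2019: $84,600
Through October 2019: $102,200
Through November 2019: $108,000 ← exceeds threshold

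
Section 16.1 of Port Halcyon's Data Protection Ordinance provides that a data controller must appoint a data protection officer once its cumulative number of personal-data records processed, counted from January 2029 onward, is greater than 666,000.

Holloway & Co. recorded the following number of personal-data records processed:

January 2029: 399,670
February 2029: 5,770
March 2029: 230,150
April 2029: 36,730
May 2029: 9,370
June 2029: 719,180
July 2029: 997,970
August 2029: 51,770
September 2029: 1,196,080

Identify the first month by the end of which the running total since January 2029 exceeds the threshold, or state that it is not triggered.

April 2029

Through January 2029: 399,670
Through February 2029: 405,440
Through March 2029: 635,590
Through April 2029: 672,320 ← exceeds threshold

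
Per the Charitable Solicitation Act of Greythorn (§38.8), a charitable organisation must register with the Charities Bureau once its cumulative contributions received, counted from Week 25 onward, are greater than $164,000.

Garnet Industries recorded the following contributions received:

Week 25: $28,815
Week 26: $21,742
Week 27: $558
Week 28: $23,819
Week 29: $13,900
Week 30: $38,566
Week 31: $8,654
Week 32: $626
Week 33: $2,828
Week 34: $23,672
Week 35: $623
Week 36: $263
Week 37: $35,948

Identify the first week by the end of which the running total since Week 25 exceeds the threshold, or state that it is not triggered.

Week 36

Through Week 25: $28,815
Through Week 26: $50,557
Through Week 27: $51,115
Through Week 28: $74,934
Through Week 29: $88,834
Through Week 30: $127,400
Through Week 31: $136,054
Through Week 32: $136,680
Through Week 33: $139,508
Through Week 34: $163,180
Through Week 35: $163,803
Through Week 36: $164,066 ← exceeds threshold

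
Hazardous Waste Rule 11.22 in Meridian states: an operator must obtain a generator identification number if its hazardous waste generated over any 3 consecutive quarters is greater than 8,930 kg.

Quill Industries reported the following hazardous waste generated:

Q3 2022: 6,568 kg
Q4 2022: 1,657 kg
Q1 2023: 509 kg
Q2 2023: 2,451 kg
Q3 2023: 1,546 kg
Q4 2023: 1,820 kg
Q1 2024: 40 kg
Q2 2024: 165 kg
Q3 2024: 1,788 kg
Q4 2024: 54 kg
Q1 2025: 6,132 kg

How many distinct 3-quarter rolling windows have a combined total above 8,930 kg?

Q3 2022–Q1 2023: 6,568 kg + 1,657 kg + 509 kg = 8,734 kg (under)
Q4 2022–Q2 2023: 1,657 kg + 509 kg + 2,451 kg = 4,617 kg (under)
Q1 2023–Q3 2023: 509 kg + 2,451 kg + 1,546 kg = 4,506 kg (under)
Q2 2023–Q4 2023: 2,451 kg + 1,546 kg + 1,820 kg = 5,817 kg (under)
Q3 2023–Q1 2024: 1,546 kg + 1,820 kg + 40 kg = 3,406 kg (under)
Q4 2023–Q2 2024: 1,820 kg + 40 kg + 165 kg = 2,025 kg (under)
Q1 2024–Q3 2024: 40 kg + 165 kg + 1,788 kg = 1,993 kg (under)
Q2 2024–Q4 2024: 165 kg + 1,788 kg + 54 kg = 2,007 kg (under)
Q3 2024–Q1 2025: 1,788 kg + 54 kg + 6,132 kg = 7,974 kg (under)
0 windows exceed the threshold.

0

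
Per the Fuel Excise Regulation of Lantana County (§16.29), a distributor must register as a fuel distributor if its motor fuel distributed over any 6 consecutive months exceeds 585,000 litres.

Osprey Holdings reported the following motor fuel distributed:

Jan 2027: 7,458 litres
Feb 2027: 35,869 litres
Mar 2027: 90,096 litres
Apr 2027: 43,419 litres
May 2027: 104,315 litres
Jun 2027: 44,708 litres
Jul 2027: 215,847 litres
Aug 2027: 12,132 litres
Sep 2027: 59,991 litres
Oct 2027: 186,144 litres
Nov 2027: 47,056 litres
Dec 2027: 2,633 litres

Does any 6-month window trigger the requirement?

Jan 2027–Jun 2027: 7,458 litres + 35,869 litres + 90,096 litres + 43,419 litres + 104,315 litres + 44,708 litres = 325,865 litres (under)
Feb 2027–Jul 2027: 35,869 litres + 90,096 litres + 43,419 litres + 104,315 litres + 44,708 litres + 215,847 litres = 534,254 litres (under)
Mar 2027–Aug 2027: 90,096 litres + 43,419 litres + 104,315 litres + 44,708 litres + 215,847 litres + 12,132 litres = 510,517 litres (under)
Apr 2027–Sep 2027: 43,419 litres + 104,315 litres + 44,708 litres + 215,847 litres + 12,132 litres + 59,991 litres = 480,412 litres (under)
May 2027–Oct 2027: 104,315 litres + 44,708 litres + 215,847 litres + 12,132 litres + 59,991 litres + 186,144 litres = 623,137 litres (over)
Jun 2027–Nov 2027: 44,708 litres + 215,847 litres + 12,132 litres + 59,991 litres + 186,144 litres + 47,056 litres = 565,878 litres (under)
Jul 2027–Dec 2027: 215,847 litres + 12,132 litres + 59,991 litres + 186,144 litres + 47,056 litres + 2,633 litres = 523,803 litres (under)
At least one window exceeds 585,000 litres.

Yes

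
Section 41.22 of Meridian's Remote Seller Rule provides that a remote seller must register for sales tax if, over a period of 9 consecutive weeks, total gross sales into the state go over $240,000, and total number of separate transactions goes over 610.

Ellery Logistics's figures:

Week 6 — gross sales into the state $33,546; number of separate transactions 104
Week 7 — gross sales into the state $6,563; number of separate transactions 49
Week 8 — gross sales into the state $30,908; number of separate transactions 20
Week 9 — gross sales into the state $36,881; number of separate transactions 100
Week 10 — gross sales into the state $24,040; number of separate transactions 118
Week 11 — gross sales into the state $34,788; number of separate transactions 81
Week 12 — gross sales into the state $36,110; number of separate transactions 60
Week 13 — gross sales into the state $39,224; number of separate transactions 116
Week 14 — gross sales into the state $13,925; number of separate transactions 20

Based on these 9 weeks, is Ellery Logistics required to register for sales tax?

Yes

Total gross sales into the state: $33,546 + $6,563 + $30,908 + $36,881 + $24,040 + $34,788 + $36,110 + $39,224 + $13,925 = $255,985 (> $240,000).
Total number of separate transactions: 104 + 49 + 20 + 100 + 118 + 81 + 60 + 116 + 20 = 668 (> 610).
The test is 'and': both thresholds are exceeded.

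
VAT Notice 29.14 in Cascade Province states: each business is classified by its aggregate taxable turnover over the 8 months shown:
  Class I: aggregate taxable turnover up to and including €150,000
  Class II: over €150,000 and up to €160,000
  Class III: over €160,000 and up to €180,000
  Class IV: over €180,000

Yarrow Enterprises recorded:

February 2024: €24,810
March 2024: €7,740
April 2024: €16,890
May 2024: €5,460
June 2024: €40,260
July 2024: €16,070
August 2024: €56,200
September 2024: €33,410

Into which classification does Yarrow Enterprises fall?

Class IV

Aggregate taxable turnover: €24,810 + €7,740 + €16,890 + €5,460 + €40,260 + €16,070 + €56,200 + €33,410 = €200,840.
€200,840 > €180,000, so Class IV applies.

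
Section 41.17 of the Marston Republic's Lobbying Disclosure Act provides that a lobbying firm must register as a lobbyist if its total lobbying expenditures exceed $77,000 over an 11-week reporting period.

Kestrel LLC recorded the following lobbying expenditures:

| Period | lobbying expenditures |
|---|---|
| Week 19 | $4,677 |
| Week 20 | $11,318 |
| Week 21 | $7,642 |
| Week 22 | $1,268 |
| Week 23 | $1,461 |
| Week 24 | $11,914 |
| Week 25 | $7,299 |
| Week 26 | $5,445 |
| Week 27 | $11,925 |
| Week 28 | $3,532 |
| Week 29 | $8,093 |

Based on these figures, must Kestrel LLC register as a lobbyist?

No

Total lobbying expenditures: $4,677 + $11,318 + $7,642 + $1,268 + $1,461 + $11,914 + $7,299 + $5,445 + $11,925 + $3,532 + $8,093 = $74,574.
$74,574 ≤ $77,000, so the threshold is not exceeded.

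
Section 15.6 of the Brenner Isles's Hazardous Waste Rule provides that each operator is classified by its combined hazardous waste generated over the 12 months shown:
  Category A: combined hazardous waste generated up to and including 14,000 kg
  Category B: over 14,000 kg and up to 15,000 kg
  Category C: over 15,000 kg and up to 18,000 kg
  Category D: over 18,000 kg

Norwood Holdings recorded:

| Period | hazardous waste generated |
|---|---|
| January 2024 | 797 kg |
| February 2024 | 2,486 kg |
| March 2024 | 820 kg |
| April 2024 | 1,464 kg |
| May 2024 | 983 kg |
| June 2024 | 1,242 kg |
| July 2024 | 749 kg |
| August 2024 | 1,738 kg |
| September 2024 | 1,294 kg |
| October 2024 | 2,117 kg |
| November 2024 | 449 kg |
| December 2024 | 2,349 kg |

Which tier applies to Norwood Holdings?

Category C

Combined hazardous waste generated: 797 kg + 2,486 kg + 820 kg + 1,464 kg + 983 kg + 1,242 kg + 749 kg + 1,738 kg + 1,294 kg + 2,117 kg + 449 kg + 2,349 kg = 16,488 kg.
15,000 kg < 16,488 kg ≤ 18,000 kg, so Category C applies.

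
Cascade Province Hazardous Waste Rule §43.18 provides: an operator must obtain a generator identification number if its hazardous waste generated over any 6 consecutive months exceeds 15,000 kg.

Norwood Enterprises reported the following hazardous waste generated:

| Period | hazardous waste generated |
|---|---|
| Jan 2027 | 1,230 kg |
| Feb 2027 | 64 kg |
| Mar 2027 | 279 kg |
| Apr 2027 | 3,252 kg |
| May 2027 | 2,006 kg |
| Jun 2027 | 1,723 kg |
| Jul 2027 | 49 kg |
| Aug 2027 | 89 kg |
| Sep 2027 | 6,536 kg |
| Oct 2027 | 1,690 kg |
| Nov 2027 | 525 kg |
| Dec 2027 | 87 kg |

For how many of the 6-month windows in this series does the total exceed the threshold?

0

Jan 2027–Jun 2027: 1,230 kg + 64 kg + 279 kg + 3,252 kg + 2,006 kg + 1,723 kg = 8,554 kg (under)
Feb 2027–Jul 2027: 64 kg + 279 kg + 3,252 kg + 2,006 kg + 1,723 kg + 49 kg = 7,373 kg (under)
Mar 2027–Aug 2027: 279 kg + 3,252 kg + 2,006 kg + 1,723 kg + 49 kg + 89 kg = 7,398 kg (under)
Apr 2027–Sep 2027: 3,252 kg + 2,006 kg + 1,723 kg + 49 kg + 89 kg + 6,536 kg = 13,655 kg (under)
May 2027–Oct 2027: 2,006 kg + 1,723 kg + 49 kg + 89 kg + 6,536 kg + 1,690 kg = 12,093 kg (under)
Jun 2027–Nov 2027: 1,723 kg + 49 kg + 89 kg + 6,536 kg + 1,690 kg + 525 kg = 10,612 kg (under)
Jul 2027–Dec 2027: 49 kg + 89 kg + 6,536 kg + 1,690 kg + 525 kg + 87 kg = 8,976 kg (under)
0 windows exceed the threshold.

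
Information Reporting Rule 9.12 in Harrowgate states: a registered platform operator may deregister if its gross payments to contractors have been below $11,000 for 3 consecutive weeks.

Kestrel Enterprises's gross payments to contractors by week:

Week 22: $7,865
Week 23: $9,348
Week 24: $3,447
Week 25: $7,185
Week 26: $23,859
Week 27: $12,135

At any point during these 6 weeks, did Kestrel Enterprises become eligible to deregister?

Yes

Weeks below $11,000: Week 22, Week 23, Week 24, Week 25.
Longest run of consecutive weeks below the threshold: 4.
4 ≥ 3, so Kestrel Enterprises became eligible.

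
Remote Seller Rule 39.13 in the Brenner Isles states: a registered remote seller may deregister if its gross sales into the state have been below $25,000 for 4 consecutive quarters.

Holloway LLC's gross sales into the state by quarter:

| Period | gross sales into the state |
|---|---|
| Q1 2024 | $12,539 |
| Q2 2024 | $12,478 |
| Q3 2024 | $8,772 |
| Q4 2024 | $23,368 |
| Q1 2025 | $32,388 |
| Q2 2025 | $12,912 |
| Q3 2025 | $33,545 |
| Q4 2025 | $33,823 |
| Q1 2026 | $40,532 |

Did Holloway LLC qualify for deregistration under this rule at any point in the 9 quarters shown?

Yes

Quarters below $25,000: Q1 2024, Q2 2024, Q3 2024, Q4 2024, Q2 2025.
Longest run of consecutive quarters below the threshold: 4.
4 ≥ 4, so Holloway LLC became eligible.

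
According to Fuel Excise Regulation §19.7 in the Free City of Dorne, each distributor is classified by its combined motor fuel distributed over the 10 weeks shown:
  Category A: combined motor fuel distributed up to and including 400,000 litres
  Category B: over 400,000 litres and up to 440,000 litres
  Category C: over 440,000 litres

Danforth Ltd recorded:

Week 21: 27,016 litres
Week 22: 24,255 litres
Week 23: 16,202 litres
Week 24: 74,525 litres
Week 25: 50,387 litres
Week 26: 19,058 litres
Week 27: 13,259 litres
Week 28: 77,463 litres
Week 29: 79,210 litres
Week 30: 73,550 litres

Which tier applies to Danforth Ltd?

Category C

Combined motor fuel distributed: 27,016 litres + 24,255 litres + 16,202 litres + 74,525 litres + 50,387 litres + 19,058 litres + 13,259 litres + 77,463 litres + 79,210 litres + 73,550 litres = 454,925 litres.
454,925 litres > 440,000 litres, so Category C applies.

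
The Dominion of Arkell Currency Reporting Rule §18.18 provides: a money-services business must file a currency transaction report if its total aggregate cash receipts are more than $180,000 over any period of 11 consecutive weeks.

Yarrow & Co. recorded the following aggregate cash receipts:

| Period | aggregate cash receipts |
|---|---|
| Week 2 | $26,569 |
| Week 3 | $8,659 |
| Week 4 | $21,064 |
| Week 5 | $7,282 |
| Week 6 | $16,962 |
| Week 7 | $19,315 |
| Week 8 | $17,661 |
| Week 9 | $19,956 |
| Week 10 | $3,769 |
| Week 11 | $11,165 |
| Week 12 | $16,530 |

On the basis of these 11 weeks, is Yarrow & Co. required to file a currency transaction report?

Total aggregate cash receipts: $26,569 + $8,659 + $21,064 + $7,282 + $16,962 + $19,315 + $17,661 + $19,956 + $3,769 + $11,165 + $16,530 = $168,932.
$168,932 ≤ $180,000, so the threshold is not exceeded.

No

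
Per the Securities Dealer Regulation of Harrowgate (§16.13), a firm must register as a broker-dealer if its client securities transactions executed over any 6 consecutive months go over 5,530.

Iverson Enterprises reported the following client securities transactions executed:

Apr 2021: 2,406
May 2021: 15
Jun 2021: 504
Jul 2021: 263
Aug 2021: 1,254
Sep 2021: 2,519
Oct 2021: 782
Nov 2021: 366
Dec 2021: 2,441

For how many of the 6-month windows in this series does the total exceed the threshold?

3

Apr 2021–Sep 2021: 2,406 + 15 + 504 + 263 + 1,254 + 2,519 = 6,961 (over)
May 2021–Oct 2021: 15 + 504 + 263 + 1,254 + 2,519 + 782 = 5,337 (under)
Jun 2021–Nov 2021: 504 + 263 + 1,254 + 2,519 + 782 + 366 = 5,688 (over)
Jul 2021–Dec 2021: 263 + 1,254 + 2,519 + 782 + 366 + 2,441 = 7,625 (over)
3 windows exceed the threshold.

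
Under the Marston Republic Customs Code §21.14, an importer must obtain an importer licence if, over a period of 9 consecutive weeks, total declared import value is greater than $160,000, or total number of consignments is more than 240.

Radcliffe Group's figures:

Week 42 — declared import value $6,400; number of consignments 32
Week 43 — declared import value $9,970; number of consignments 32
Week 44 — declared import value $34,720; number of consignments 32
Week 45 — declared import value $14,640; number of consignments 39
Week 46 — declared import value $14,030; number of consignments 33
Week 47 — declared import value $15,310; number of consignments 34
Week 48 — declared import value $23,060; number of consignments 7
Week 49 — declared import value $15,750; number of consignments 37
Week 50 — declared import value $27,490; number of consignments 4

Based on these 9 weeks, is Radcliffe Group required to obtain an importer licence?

Total declared import value: $6,400 + $9,970 + $34,720 + $14,640 + $14,030 + $15,310 + $23,060 + $15,750 + $27,490 = $161,370 (> $160,000).
Total number of consignments: 32 + 32 + 32 + 39 + 33 + 34 + 7 + 37 + 4 = 250 (> 240).
The test is 'or': at least one threshold is exceeded.

Yes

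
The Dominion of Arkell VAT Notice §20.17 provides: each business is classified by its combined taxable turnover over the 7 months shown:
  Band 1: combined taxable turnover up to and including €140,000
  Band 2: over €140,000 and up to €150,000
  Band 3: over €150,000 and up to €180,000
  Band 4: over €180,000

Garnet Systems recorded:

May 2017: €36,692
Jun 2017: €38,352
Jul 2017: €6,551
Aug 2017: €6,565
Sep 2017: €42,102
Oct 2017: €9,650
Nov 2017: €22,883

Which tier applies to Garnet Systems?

Combined taxable turnover: €36,692 + €38,352 + €6,551 + €6,565 + €42,102 + €9,650 + €22,883 = €162,795.
€150,000 < €162,795 ≤ €180,000, so Band 3 applies.

Band 3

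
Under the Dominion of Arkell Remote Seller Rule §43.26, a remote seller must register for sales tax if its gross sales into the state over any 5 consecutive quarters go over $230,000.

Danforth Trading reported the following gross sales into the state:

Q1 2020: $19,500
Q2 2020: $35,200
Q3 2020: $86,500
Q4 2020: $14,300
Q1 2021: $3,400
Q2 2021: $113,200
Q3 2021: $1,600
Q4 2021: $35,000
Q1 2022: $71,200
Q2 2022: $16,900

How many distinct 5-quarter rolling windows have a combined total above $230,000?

Q1 2020–Q1 2021: $19,500 + $35,200 + $86,500 + $14,300 + $3,400 = $158,900 (under)
Q2 2020–Q2 2021: $35,200 + $86,500 + $14,300 + $3,400 + $113,200 = $252,600 (over)
Q3 2020–Q3 2021: $86,500 + $14,300 + $3,400 + $113,200 + $1,600 = $219,000 (under)
Q4 2020–Q4 2021: $14,300 + $3,400 + $113,200 + $1,600 + $35,000 = $167,500 (under)
Q1 2021–Q1 2022: $3,400 + $113,200 + $1,600 + $35,000 + $71,200 = $224,400 (under)
Q2 2021–Q2 2022: $113,200 + $1,600 + $35,000 + $71,200 + $16,900 = $237,900 (over)
2 windows exceed the threshold.

2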